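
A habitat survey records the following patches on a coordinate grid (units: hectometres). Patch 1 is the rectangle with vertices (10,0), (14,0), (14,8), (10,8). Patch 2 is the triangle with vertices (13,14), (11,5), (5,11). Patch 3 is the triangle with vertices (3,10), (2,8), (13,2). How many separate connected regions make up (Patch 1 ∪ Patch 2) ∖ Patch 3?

1

(Patch 1 ∪ Patch 2) ∖ Patch 3 is a single connected region.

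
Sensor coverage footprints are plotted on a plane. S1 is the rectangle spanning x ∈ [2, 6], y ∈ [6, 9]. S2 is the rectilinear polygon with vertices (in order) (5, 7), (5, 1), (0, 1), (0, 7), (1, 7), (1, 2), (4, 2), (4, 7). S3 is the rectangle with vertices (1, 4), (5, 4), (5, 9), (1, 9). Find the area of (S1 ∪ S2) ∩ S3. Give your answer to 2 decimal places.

11.00

|S1 ∪ S2| = 26.
|(S1 ∪ S2) ∩ S3| = 11.00.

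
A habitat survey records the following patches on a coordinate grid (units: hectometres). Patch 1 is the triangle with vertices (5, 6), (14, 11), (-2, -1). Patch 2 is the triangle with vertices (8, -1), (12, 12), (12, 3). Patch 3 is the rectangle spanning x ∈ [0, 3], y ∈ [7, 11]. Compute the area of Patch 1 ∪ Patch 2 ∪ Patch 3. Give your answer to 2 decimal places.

By inclusion–exclusion:
Individual areas: |Patch 1| = 14, |Patch 2| = 18, |Patch 3| = 12.
|Patch 1∩Patch 2| = 0.423.
|Patch 1∩Patch 3| = 0.
|Patch 2∩Patch 3| = 0.
|Patch 1∩Patch 2∩Patch 3| = 0.
|Patch 1 ∪ Patch 2 ∪ Patch 3| = 44 − 0.423 + 0 = 43.58.

43.58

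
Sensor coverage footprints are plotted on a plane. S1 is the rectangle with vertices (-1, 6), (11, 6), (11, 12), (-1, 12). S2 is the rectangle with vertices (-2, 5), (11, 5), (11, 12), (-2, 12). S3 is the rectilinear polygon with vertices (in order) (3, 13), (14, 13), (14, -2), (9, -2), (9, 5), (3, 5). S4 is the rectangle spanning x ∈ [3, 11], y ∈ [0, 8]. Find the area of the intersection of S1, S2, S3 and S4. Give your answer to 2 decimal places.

The intersection is the polygon with vertices (3,8), (11,8), (11,6), (3,6).
By the shoelace formula its area is 16.00.

16.00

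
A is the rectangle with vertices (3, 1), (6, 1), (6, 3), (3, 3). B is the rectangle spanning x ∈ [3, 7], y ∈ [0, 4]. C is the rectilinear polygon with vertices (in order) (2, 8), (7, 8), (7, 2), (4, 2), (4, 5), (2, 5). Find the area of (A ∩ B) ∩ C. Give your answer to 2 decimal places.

The region (A ∩ B) ∩ C is the polygon with vertices (6,2), (4,2), (4,3), (6,3).
By the shoelace formula its area is 2.00.

2.00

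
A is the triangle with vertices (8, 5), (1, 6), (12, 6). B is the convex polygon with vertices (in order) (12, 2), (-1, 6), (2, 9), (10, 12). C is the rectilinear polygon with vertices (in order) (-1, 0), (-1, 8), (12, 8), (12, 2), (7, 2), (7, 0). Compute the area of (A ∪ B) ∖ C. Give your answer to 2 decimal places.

22.10

|A ∪ B| = 68.5762.
|(A ∪ B) ∩ C| = 46.4762.
|(A ∪ B) ∖ C| = 68.5762 − 46.4762 = 22.10.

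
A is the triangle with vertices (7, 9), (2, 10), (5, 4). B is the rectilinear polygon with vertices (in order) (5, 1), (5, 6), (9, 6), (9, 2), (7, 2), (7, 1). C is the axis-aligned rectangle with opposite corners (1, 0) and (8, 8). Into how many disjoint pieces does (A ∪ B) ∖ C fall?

2

(A ∪ B) ∖ C splits into 2 disjoint pieces (area 6.3, area 4).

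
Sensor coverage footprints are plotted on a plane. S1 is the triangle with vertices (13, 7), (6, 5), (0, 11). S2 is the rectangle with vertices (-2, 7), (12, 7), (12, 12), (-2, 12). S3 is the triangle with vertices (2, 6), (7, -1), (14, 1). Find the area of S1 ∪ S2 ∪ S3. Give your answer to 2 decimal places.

108.65

By inclusion–exclusion:
Individual areas: |S1| = 27, |S2| = 70, |S3| = 29.5.
|S1∩S2| = 17.8462.
|S1∩S3| = 0.
|S2∩S3| = 0.
|S1∩S2∩S3| = 0.
|S1 ∪ S2 ∪ S3| = 126.5 − 17.8462 + 0 = 108.65.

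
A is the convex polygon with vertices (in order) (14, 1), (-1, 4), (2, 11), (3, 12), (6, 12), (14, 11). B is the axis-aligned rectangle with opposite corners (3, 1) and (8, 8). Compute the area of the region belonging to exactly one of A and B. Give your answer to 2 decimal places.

106.50

|A| = 124.5, |B| = 35, |A∩B| = 26.5.
|A △ B| = |A| + |B| − 2·|A∩B| = 124.5 + 35 − 53 = 106.50.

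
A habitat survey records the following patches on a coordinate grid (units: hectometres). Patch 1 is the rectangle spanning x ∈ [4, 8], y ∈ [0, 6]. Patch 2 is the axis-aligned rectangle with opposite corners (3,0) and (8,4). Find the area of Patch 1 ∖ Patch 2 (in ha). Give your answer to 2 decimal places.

|Patch 1∩Patch 2|: x∈[4,8], y∈[0,4] → 4·4 = 16.
|Patch 1| = 24.
|Patch 1 ∖ Patch 2| = |Patch 1| − |Patch 1∩Patch 2| = 24 − 16 = 8.00.

8.00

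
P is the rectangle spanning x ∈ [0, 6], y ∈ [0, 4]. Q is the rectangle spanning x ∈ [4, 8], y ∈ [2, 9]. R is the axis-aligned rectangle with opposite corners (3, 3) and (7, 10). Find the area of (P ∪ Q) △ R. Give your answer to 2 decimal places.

|P ∪ Q| = 48.
|(P ∪ Q) ∩ R| = 19.
|(P ∪ Q) △ R| = 48 + 28 − 38 = 38.00.

38.00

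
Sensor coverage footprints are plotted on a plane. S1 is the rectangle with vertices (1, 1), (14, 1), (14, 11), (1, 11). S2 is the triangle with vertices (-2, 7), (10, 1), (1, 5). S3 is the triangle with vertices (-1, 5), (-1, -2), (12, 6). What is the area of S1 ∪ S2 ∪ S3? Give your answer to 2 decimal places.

146.20

By inclusion–exclusion:
Individual areas: |S1| = 130, |S2| = 3, |S3| = 45.5.
|S1∩S2| = 2.25.
|S1∩S3| = 30.0337.
|S2∩S3| = 1.8282.
|S1∩S2∩S3| = 1.8123.
|S1 ∪ S2 ∪ S3| = 178.5 − 34.1119 + 1.8123 = 146.20.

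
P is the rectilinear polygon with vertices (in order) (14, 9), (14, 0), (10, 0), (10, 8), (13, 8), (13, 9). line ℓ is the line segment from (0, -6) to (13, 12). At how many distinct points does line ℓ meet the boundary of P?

2

The segment meets the boundary at (10.111,8), (10,7.846).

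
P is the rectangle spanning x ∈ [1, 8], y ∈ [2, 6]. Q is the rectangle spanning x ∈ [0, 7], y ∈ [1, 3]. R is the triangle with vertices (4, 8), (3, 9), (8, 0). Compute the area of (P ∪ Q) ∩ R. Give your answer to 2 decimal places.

0.90

The region (P ∪ Q) ∩ R is the polygon with vertices (5,6), (7,2), (7,1.8), (4.667,6).
By the shoelace formula its area is 0.90.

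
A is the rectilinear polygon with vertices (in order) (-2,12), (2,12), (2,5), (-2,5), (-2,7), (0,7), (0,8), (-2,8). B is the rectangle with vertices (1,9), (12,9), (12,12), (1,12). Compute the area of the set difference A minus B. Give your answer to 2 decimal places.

23.00

|A| = 26, |A∩B| = 3.
|A ∖ B| = |A| − |A∩B| = 26 − 3 = 23.00.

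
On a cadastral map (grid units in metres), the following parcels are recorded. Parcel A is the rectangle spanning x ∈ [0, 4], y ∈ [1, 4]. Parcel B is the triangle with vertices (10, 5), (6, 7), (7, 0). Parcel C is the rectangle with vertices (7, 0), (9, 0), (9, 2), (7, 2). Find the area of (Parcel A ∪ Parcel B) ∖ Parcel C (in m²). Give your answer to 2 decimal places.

23.80

|Parcel A ∪ Parcel B| = 25.
|(Parcel A ∪ Parcel B) ∩ Parcel C| = 1.2.
|(Parcel A ∪ Parcel B) ∖ Parcel C| = 25 − 1.2 = 23.80.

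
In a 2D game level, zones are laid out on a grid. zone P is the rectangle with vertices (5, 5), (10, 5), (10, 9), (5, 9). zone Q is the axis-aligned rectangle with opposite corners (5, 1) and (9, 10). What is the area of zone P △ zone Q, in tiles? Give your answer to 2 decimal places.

24.00

|zone P∩zone Q|: x∈[5,9], y∈[5,9] → 4·4 = 16.
|zone P △ zone Q| = |zone P| + |zone Q| − 2·|zone P∩zone Q| = 20 + 36 − 32 = 24.00.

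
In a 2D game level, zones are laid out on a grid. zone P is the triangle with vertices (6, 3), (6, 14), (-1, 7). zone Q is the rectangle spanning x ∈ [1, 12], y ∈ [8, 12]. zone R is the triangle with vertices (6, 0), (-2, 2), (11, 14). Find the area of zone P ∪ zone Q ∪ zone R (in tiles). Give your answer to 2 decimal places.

103.78

By inclusion–exclusion:
Individual areas: |zone P| = 38.5, |zone Q| = 44, |zone R| = 61.
|zone P∩zone Q| = 15.5.
|zone P∩zone R| = 13.6377.
|zone Q∩zone R| = 11.619.
|zone P∩zone Q∩zone R| = 1.0385.
|zone P ∪ zone Q ∪ zone R| = 143.5 − 40.7568 + 1.0385 = 103.78.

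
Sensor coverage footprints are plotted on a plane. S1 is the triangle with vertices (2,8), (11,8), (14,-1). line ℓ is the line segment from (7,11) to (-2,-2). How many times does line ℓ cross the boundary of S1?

2

The segment meets the boundary at (3.924,6.557), (4.923,8).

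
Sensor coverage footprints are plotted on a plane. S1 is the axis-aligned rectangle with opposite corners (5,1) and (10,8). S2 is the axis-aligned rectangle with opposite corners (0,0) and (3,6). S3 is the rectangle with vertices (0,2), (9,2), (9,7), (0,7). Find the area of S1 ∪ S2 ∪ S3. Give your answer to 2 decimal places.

By inclusion–exclusion:
Individual areas: |S1| = 35, |S2| = 18, |S3| = 45.
|S1∩S2| = 0 (no overlap).
|S1∩S3|: x∈[5,9], y∈[2,7] → 4·5 = 20.
|S2∩S3|: x∈[0,3], y∈[2,6] → 3·4 = 12.
|S1∩S2∩S3| = 0.
|S1 ∪ S2 ∪ S3| = 98 − 32 + 0 = 66.00.

66.00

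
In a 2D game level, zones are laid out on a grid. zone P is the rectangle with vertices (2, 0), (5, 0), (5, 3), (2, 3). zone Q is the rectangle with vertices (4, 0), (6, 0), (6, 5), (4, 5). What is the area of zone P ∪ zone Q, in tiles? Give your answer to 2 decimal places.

By inclusion–exclusion:
Individual areas: |zone P| = 9, |zone Q| = 10.
|zone P∩zone Q|: x∈[4,5], y∈[0,3] → 1·3 = 3.
|zone P ∪ zone Q| = 19 − 3 = 16.00.

16.00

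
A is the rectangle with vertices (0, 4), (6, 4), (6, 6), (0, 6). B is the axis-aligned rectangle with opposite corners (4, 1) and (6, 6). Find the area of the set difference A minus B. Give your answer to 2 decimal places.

|A∩B|: x∈[4,6], y∈[4,6] → 2·2 = 4.
|A| = 12.
|A ∖ B| = |A| − |A∩B| = 12 − 4 = 8.00.

8.00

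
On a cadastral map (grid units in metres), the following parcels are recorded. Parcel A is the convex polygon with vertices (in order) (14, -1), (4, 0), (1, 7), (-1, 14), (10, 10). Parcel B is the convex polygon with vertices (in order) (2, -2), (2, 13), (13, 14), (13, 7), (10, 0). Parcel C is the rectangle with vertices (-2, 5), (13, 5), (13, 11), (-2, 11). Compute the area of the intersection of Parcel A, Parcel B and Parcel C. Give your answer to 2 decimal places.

51.17

The intersection is the polygon with vertices (2,11), (7.25,11), (10,10), (11.818,5), (2,5).
By the shoelace formula its area is 51.17.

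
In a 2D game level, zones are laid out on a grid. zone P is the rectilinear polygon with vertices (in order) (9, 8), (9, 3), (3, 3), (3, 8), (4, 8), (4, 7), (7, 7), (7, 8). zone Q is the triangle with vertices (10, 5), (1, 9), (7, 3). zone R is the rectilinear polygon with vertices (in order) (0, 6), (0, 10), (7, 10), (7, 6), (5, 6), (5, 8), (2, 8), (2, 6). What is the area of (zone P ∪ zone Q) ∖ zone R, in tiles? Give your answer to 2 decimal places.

|zone P ∪ zone Q| = 29.1806.
|(zone P ∪ zone Q) ∩ zone R| = 2.6806.
|(zone P ∪ zone Q) ∖ zone R| = 29.1806 − 2.6806 = 26.50.

26.50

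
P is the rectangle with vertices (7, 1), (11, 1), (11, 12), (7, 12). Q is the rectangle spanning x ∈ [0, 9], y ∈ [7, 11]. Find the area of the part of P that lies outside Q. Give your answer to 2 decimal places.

36.00

|P∩Q|: x∈[7,9], y∈[7,11] → 2·4 = 8.
|P| = 44.
|P ∖ Q| = |P| − |P∩Q| = 44 − 8 = 36.00.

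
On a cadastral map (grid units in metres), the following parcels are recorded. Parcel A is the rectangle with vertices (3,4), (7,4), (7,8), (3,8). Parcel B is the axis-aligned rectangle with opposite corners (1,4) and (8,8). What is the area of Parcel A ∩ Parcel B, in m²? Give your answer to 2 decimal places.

16.00

|Parcel A∩Parcel B|: x∈[3,7], y∈[4,8] → 4·4 = 16.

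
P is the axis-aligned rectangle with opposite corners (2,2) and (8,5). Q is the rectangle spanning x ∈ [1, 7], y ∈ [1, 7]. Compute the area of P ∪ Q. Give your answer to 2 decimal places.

By inclusion–exclusion:
Individual areas: |P| = 18, |Q| = 36.
|P∩Q|: x∈[2,7], y∈[2,5] → 5·3 = 15.
|P ∪ Q| = 54 − 15 = 39.00.

39.00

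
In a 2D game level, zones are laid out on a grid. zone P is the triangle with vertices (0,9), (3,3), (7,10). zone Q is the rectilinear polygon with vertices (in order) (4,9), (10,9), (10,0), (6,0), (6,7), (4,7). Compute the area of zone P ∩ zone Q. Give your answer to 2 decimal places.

3.71

The intersection is the polygon with vertices (5.286,7), (4,7), (4,9), (6.429,9).
By the shoelace formula its area is 3.71.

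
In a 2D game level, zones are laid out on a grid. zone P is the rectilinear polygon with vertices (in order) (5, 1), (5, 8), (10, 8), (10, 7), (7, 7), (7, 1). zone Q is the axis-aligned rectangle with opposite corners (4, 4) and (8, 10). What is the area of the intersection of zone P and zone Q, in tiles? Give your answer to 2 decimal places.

9.00

The intersection is the polygon with vertices (5,8), (8,8), (8,7), (7,7), (7,4), (5,4).
By the shoelace formula its area is 9.00.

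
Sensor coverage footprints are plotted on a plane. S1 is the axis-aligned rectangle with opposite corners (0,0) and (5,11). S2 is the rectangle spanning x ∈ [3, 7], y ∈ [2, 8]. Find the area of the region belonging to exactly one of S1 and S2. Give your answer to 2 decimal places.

55.00

|S1∩S2|: x∈[3,5], y∈[2,8] → 2·6 = 12.
|S1 △ S2| = |S1| + |S2| − 2·|S1∩S2| = 55 + 24 − 24 = 55.00.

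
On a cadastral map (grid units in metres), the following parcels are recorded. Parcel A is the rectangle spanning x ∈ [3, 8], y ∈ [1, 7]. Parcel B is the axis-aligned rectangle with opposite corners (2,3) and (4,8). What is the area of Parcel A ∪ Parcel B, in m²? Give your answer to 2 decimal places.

36.00

By inclusion–exclusion:
Individual areas: |Parcel A| = 30, |Parcel B| = 10.
|Parcel A∩Parcel B|: x∈[3,4], y∈[3,7] → 1·4 = 4.
|Parcel A ∪ Parcel B| = 40 − 4 = 36.00.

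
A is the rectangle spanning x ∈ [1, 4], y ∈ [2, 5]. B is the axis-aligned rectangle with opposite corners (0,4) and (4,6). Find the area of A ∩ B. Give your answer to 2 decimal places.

|A∩B|: x∈[1,4], y∈[4,5] → 3·1 = 3.

3.00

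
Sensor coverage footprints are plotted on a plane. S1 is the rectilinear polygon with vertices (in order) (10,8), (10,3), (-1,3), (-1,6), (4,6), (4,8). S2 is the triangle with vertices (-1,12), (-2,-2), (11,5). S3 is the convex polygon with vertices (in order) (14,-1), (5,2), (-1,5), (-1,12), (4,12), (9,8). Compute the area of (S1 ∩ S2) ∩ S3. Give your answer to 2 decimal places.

34.01

|S1 ∩ S2| = 38.0105.
|(S1 ∩ S2) ∩ S3| = 34.01.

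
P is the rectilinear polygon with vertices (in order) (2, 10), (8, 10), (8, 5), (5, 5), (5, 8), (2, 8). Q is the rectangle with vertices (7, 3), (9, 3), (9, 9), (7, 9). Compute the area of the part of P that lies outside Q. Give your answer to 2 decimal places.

17.00

|P| = 21, |P∩Q| = 4.
|P ∖ Q| = |P| − |P∩Q| = 21 − 4 = 17.00.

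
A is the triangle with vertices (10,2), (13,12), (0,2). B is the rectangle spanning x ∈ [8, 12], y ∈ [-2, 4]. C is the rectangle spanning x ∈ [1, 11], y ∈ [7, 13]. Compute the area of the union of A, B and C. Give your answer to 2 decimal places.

By inclusion–exclusion:
Individual areas: |A| = 50, |B| = 24, |C| = 60.
|A∩B| = 4.6.
|A∩C| = 7.7885.
|B∩C| = 0 (no overlap).
|A∩B∩C| = 0.
|A ∪ B ∪ C| = 134 − 12.3885 + 0 = 121.61.

121.61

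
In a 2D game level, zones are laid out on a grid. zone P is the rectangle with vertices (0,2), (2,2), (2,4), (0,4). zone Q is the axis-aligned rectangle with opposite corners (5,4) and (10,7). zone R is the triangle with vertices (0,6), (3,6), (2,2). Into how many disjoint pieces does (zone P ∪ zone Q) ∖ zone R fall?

2

(zone P ∪ zone Q) ∖ zone R splits into 2 disjoint pieces (area 3, area 15).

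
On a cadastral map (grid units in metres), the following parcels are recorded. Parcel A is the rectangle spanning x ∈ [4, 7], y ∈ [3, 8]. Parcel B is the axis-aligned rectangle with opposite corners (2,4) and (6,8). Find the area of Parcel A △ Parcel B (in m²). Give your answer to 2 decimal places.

15.00

|Parcel A∩Parcel B|: x∈[4,6], y∈[4,8] → 2·4 = 8.
|Parcel A △ Parcel B| = |Parcel A| + |Parcel B| − 2·|Parcel A∩Parcel B| = 15 + 16 − 16 = 15.00.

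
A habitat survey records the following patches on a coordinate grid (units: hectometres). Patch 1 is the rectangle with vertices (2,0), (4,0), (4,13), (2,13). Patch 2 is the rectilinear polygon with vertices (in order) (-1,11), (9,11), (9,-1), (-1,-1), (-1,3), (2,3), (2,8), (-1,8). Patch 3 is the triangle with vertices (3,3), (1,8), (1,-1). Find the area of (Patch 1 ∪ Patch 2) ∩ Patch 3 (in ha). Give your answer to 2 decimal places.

5.25

|Patch 1 ∪ Patch 2| = 109.
|(Patch 1 ∪ Patch 2) ∩ Patch 3| = 5.25.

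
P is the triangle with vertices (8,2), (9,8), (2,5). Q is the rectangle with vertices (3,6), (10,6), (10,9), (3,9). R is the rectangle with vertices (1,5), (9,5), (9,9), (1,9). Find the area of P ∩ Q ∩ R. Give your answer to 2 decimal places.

The intersection is the polygon with vertices (8.667,6), (4.333,6), (9,8).
By the shoelace formula its area is 4.33.

4.33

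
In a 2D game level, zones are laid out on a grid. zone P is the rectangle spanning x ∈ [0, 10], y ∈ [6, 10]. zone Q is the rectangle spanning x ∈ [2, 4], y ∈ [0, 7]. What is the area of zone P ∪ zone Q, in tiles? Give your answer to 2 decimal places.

By inclusion–exclusion:
Individual areas: |zone P| = 40, |zone Q| = 14.
|zone P∩zone Q|: x∈[2,4], y∈[6,7] → 2·1 = 2.
|zone P ∪ zone Q| = 54 − 2 = 52.00.

52.00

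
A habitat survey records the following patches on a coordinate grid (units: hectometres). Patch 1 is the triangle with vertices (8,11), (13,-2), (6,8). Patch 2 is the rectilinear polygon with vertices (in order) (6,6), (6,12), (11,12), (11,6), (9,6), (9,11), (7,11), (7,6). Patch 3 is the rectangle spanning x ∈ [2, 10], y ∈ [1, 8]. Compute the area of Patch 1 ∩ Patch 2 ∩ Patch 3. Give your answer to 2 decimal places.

1.79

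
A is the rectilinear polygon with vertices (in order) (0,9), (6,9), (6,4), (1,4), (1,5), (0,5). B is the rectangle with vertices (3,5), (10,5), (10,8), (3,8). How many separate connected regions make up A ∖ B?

A ∖ B is a single connected region.

1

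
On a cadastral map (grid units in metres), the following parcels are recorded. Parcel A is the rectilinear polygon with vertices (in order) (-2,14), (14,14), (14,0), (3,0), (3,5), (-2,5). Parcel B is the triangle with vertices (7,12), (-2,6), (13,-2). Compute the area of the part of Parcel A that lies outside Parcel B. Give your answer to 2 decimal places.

123.50

|Parcel A| = 199, |Parcel A∩Parcel B| = 75.503.
|Parcel A ∖ Parcel B| = |Parcel A| − |Parcel A∩Parcel B| = 199 − 75.503 = 123.50.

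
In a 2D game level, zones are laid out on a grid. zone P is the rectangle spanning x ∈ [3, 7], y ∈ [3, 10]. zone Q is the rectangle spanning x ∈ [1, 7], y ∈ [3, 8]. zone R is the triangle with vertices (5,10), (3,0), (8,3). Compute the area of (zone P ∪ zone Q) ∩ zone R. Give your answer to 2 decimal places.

14.23

The region (zone P ∪ zone Q) ∩ zone R is the polygon with vertices (3.6,3), (5,10), (7,5.333), (7,3).
By the shoelace formula its area is 14.23.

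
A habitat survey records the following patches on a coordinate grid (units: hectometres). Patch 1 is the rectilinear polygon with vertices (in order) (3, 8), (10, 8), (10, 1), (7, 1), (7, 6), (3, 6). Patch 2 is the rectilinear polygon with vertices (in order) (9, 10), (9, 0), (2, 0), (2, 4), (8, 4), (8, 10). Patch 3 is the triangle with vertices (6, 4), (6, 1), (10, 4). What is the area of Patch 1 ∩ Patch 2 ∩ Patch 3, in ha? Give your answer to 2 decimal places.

The intersection is the polygon with vertices (9,3.25), (7,1.75), (7,4), (8,4), (9,4).
By the shoelace formula its area is 3.00.

3.00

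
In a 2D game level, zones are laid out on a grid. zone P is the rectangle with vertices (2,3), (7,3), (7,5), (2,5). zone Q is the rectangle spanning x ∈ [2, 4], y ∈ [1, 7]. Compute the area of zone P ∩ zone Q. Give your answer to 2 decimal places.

|zone P∩zone Q|: x∈[2,4], y∈[3,5] → 2·2 = 4.

4.00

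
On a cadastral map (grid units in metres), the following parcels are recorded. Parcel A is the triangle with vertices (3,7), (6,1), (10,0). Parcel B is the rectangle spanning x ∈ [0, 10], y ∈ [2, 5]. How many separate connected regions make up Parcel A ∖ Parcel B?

2

Parcel A ∖ Parcel B splits into 2 disjoint pieces (area 1, area 4.25).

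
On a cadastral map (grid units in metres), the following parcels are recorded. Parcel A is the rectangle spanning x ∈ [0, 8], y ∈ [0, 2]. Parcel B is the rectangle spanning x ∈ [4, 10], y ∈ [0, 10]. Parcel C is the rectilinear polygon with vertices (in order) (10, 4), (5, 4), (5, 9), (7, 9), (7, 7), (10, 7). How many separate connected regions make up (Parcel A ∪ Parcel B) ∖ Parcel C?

(Parcel A ∪ Parcel B) ∖ Parcel C is a single connected region.

1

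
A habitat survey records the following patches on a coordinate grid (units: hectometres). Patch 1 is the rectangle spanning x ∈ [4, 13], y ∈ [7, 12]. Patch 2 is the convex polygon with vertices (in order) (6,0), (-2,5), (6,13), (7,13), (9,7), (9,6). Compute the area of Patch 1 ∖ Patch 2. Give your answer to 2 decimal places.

24.67

|Patch 1| = 45, |Patch 1∩Patch 2| = 20.3333.
|Patch 1 ∖ Patch 2| = |Patch 1| − |Patch 1∩Patch 2| = 45 − 20.3333 = 24.67.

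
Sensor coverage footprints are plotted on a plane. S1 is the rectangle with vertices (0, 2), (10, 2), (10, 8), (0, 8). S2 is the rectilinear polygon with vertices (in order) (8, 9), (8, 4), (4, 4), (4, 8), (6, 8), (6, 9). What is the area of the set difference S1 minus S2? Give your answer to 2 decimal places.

|S1| = 60, |S1∩S2| = 16.
|S1 ∖ S2| = |S1| − |S1∩S2| = 60 − 16 = 44.00.

44.00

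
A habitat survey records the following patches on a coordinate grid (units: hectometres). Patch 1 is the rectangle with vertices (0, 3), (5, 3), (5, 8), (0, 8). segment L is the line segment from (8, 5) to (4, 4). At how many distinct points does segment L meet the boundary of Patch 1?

1

The segment meets the boundary at (5,4.25).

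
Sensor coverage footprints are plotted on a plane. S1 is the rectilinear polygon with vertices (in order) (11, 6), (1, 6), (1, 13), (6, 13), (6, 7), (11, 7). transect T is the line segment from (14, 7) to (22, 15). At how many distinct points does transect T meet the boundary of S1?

The segment lies entirely outside S1 and never meets its boundary.

0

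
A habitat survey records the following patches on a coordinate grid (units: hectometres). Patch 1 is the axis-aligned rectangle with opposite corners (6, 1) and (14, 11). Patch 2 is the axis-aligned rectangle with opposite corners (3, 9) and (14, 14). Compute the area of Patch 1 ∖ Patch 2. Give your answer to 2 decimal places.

64.00

|Patch 1∩Patch 2|: x∈[6,14], y∈[9,11] → 8·2 = 16.
|Patch 1| = 80.
|Patch 1 ∖ Patch 2| = |Patch 1| − |Patch 1∩Patch 2| = 80 − 16 = 64.00.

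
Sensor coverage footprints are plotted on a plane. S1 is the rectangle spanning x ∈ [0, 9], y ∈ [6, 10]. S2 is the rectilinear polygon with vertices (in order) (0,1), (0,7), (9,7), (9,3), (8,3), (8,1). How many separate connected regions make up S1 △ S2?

S1 △ S2 splits into 2 disjoint pieces (area 27, area 43).

2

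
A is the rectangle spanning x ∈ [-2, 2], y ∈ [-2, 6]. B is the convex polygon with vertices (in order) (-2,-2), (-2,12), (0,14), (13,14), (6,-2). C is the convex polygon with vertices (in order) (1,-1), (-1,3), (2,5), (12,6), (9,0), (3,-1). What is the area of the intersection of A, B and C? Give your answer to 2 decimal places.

The intersection is the polygon with vertices (2,-1), (1,-1), (-1,3), (2,5).
By the shoelace formula its area is 11.00.

11.00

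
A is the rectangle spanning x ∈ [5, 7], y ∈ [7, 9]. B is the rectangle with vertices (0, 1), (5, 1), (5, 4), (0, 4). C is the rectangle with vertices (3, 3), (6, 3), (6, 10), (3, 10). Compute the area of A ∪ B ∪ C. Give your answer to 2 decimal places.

36.00

By inclusion–exclusion:
Individual areas: |A| = 4, |B| = 15, |C| = 21.
|A∩B| = 0 (no overlap).
|A∩C|: x∈[5,6], y∈[7,9] → 1·2 = 2.
|B∩C|: x∈[3,5], y∈[3,4] → 2·1 = 2.
|A∩B∩C| = 0.
|A ∪ B ∪ C| = 40 − 4 + 0 = 36.00.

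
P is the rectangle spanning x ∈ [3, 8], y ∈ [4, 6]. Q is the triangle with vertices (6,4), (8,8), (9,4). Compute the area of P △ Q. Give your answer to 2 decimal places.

|P| = 10, |Q| = 6, |P∩Q| = 3.
|P △ Q| = |P| + |Q| − 2·|P∩Q| = 10 + 6 − 6 = 10.00.

10.00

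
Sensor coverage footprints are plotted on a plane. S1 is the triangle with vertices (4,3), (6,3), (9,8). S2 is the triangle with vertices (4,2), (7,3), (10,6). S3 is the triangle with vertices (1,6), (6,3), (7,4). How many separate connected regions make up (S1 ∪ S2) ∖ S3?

2

(S1 ∪ S2) ∖ S3 splits into 2 disjoint pieces (area 3.5, area 2.7222).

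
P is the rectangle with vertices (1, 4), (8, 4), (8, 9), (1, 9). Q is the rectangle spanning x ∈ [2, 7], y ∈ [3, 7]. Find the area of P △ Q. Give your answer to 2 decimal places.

|P∩Q|: x∈[2,7], y∈[4,7] → 5·3 = 15.
|P △ Q| = |P| + |Q| − 2·|P∩Q| = 35 + 20 − 30 = 25.00.

25.00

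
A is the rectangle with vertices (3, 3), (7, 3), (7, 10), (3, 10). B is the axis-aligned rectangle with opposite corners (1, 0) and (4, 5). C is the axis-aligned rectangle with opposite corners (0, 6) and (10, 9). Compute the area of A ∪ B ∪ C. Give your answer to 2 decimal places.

59.00

By inclusion–exclusion:
Individual areas: |A| = 28, |B| = 15, |C| = 30.
|A∩B|: x∈[3,4], y∈[3,5] → 1·2 = 2.
|A∩C|: x∈[3,7], y∈[6,9] → 4·3 = 12.
|B∩C| = 0 (no overlap).
|A∩B∩C| = 0.
|A ∪ B ∪ C| = 73 − 14 + 0 = 59.00.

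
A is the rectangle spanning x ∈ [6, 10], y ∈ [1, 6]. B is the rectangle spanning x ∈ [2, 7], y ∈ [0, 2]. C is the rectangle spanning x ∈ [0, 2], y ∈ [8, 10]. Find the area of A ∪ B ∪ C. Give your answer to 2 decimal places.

By inclusion–exclusion:
Individual areas: |A| = 20, |B| = 10, |C| = 4.
|A∩B|: x∈[6,7], y∈[1,2] → 1·1 = 1.
|A∩C| = 0 (no overlap).
|B∩C| = 0 (no overlap).
|A∩B∩C| = 0.
|A ∪ B ∪ C| = 34 − 1 + 0 = 33.00.

33.00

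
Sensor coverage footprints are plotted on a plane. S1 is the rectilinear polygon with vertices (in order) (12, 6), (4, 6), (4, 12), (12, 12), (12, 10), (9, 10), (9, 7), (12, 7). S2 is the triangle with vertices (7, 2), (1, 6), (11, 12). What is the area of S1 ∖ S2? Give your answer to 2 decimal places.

20.70

|S1| = 39, |S1∩S2| = 18.3.
|S1 ∖ S2| = |S1| − |S1∩S2| = 39 − 18.3 = 20.70.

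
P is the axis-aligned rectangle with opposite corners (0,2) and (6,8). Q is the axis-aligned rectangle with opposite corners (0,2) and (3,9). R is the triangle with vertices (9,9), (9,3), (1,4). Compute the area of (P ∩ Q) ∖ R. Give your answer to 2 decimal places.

16.50

|P ∩ Q| = 18.
|(P ∩ Q) ∩ R| = 1.5.
|(P ∩ Q) ∖ R| = 18 − 1.5 = 16.50.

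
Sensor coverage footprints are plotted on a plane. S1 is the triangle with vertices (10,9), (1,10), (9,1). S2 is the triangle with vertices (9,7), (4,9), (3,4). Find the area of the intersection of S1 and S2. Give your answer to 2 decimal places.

The intersection is the polygon with vertices (3.612,7.061), (4,9), (9,7), (5.308,5.154).
By the shoelace formula its area is 10.32.

10.32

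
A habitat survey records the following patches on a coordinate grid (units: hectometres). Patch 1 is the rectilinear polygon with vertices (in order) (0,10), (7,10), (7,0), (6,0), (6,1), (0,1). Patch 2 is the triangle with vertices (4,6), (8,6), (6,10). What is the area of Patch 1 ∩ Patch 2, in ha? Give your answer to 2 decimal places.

7.00

The intersection is the polygon with vertices (7,6), (4,6), (6,10), (7,8).
By the shoelace formula its area is 7.00.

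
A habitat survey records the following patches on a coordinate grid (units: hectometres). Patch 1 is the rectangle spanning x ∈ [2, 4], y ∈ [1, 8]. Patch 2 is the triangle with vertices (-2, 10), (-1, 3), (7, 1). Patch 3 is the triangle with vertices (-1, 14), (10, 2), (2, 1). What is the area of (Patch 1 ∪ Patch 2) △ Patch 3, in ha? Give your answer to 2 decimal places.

|Patch 1 ∪ Patch 2| = 35.
|(Patch 1 ∪ Patch 2) ∩ Patch 3| = 20.3365.
|(Patch 1 ∪ Patch 2) △ Patch 3| = 35 + 53.5 − 40.6729 = 47.83.

47.83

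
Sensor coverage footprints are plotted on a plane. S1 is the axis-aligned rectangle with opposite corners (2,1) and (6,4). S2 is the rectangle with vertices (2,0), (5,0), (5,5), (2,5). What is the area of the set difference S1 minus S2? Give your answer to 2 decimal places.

3.00

|S1∩S2|: x∈[2,5], y∈[1,4] → 3·3 = 9.
|S1| = 12.
|S1 ∖ S2| = |S1| − |S1∩S2| = 12 − 9 = 3.00.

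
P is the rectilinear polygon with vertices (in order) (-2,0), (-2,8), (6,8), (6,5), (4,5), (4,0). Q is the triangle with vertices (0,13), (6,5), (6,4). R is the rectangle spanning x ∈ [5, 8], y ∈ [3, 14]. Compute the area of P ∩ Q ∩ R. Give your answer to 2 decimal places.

0.58

The intersection is the polygon with vertices (6,5), (5.333,5), (5,5.5), (5,6.333).
By the shoelace formula its area is 0.58.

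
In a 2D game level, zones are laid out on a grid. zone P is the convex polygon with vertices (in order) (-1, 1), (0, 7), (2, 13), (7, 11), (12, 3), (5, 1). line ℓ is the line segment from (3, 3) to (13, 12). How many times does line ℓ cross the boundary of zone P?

The segment meets the boundary at (8.76,8.184).

1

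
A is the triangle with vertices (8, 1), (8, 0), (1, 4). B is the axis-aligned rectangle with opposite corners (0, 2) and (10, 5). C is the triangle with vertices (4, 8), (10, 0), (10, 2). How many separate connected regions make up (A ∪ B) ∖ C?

2

(A ∪ B) ∖ C splits into 2 disjoint pieces (area 24.4583, area 4.5).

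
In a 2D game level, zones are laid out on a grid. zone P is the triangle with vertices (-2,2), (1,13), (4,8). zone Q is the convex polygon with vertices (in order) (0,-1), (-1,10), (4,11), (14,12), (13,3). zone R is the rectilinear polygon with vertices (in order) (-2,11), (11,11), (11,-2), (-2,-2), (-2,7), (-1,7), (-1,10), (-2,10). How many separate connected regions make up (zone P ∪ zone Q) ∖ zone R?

2

(zone P ∪ zone Q) ∖ zone R splits into 2 disjoint pieces (area 1.7455, area 25.1154).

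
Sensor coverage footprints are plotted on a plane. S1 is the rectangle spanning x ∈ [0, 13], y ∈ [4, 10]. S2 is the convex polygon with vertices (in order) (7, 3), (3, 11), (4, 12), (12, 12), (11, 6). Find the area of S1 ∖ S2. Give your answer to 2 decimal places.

|S1| = 78, |S1∩S2| = 34.6667.
|S1 ∖ S2| = |S1| − |S1∩S2| = 78 − 34.6667 = 43.33.

43.33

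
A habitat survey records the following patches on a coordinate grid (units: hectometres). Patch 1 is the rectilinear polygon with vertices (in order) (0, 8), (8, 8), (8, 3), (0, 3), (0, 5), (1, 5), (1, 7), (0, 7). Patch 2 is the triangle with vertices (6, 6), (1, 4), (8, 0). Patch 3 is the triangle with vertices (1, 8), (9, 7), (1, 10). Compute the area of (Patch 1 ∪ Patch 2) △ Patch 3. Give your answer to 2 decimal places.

47.29

|Patch 1 ∪ Patch 2| = 44.375.
|(Patch 1 ∪ Patch 2) ∩ Patch 3| = 2.5417.
|(Patch 1 ∪ Patch 2) △ Patch 3| = 44.375 + 8 − 5.0833 = 47.29.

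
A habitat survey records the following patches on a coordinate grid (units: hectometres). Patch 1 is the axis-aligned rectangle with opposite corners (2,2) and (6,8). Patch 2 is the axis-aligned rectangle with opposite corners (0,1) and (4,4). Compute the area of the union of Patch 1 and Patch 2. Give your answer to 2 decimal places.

By inclusion–exclusion:
Individual areas: |Patch 1| = 24, |Patch 2| = 12.
|Patch 1∩Patch 2|: x∈[2,4], y∈[2,4] → 2·2 = 4.
|Patch 1 ∪ Patch 2| = 36 − 4 = 32.00.

32.00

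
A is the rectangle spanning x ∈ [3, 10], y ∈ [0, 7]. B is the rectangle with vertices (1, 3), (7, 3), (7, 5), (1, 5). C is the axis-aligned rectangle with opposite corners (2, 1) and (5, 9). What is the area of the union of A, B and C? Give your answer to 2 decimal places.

63.00

By inclusion–exclusion:
Individual areas: |A| = 49, |B| = 12, |C| = 24.
|A∩B|: x∈[3,7], y∈[3,5] → 4·2 = 8.
|A∩C|: x∈[3,5], y∈[1,7] → 2·6 = 12.
|B∩C|: x∈[2,5], y∈[3,5] → 3·2 = 6.
|A∩B∩C| = 4.
|A ∪ B ∪ C| = 85 − 26 + 4 = 63.00.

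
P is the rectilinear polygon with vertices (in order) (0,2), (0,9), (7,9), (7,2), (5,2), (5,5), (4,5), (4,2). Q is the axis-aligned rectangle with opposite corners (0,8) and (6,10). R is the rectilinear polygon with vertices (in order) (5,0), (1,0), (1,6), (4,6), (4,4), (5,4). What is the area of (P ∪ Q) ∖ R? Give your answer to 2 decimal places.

|P ∪ Q| = 52.
|(P ∪ Q) ∩ R| = 12.
|(P ∪ Q) ∖ R| = 52 − 12 = 40.00.

40.00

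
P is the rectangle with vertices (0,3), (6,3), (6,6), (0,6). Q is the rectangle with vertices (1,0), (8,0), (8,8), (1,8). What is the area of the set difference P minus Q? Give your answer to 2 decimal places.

3.00

|P∩Q|: x∈[1,6], y∈[3,6] → 5·3 = 15.
|P| = 18.
|P ∖ Q| = |P| − |P∩Q| = 18 − 15 = 3.00.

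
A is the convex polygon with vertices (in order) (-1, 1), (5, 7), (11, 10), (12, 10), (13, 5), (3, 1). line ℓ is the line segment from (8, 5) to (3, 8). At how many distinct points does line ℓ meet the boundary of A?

The segment meets the boundary at (4.875,6.875).

1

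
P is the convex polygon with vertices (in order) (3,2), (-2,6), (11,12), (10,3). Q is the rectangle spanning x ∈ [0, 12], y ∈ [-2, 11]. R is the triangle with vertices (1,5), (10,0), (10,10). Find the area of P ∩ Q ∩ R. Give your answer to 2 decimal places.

The intersection is the polygon with vertices (5.705,2.386), (1,5), (10,10), (10,3).
By the shoelace formula its area is 38.56.

38.56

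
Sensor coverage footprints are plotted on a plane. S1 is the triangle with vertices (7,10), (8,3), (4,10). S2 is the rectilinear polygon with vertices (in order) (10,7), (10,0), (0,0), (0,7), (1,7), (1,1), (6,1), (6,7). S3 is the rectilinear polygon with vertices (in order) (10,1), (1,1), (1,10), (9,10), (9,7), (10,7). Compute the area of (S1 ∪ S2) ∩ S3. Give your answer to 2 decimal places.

|S1 ∪ S2| = 47.1429.
|(S1 ∪ S2) ∩ S3| = 31.14.

31.14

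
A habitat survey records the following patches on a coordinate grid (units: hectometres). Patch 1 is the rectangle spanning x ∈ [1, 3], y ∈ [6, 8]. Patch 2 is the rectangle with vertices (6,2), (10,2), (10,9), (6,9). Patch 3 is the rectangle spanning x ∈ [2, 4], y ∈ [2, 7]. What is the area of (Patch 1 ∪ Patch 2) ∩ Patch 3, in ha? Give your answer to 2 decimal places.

The region (Patch 1 ∪ Patch 2) ∩ Patch 3 is the polygon with vertices (3,6), (2,6), (2,7), (3,7).
By the shoelace formula its area is 1.00.

1.00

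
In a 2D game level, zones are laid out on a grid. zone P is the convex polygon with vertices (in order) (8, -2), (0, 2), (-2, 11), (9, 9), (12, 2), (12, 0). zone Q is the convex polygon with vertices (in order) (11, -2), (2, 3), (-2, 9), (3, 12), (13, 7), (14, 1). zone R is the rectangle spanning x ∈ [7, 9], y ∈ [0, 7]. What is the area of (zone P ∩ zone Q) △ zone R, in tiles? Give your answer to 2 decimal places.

|zone P ∩ zone Q| = 94.3516.
|(zone P ∩ zone Q) ∩ zone R| = 13.9556.
|(zone P ∩ zone Q) △ zone R| = 94.3516 + 14 − 27.9111 = 80.44.

80.44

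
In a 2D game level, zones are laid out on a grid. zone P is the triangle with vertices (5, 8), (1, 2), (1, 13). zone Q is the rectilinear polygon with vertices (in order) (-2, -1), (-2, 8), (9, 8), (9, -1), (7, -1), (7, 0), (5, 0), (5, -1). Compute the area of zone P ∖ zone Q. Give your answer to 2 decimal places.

10.00

|zone P| = 22, |zone P∩zone Q| = 12.
|zone P ∖ zone Q| = |zone P| − |zone P∩zone Q| = 22 − 12 = 10.00.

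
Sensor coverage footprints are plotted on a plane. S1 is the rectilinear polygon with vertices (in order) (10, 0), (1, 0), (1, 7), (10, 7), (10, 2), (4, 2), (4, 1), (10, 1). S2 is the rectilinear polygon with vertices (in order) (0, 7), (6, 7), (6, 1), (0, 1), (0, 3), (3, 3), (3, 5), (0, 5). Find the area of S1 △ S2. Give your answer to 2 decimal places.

|S1| = 57, |S2| = 30, |S1∩S2| = 24.
|S1 △ S2| = |S1| + |S2| − 2·|S1∩S2| = 57 + 30 − 48 = 39.00.

39.00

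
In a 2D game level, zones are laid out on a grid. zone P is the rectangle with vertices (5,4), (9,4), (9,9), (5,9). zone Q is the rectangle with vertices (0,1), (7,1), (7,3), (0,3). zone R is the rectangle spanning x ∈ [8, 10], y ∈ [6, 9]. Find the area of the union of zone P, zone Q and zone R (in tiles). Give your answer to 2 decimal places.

By inclusion–exclusion:
Individual areas: |zone P| = 20, |zone Q| = 14, |zone R| = 6.
|zone P∩zone Q| = 0 (no overlap).
|zone P∩zone R|: x∈[8,9], y∈[6,9] → 1·3 = 3.
|zone Q∩zone R| = 0 (no overlap).
|zone P∩zone Q∩zone R| = 0.
|zone P ∪ zone Q ∪ zone R| = 40 − 3 + 0 = 37.00.

37.00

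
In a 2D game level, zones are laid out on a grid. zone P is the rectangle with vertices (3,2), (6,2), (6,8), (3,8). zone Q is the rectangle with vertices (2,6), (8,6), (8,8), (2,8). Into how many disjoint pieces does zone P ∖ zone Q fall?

zone P ∖ zone Q is a single connected region.

1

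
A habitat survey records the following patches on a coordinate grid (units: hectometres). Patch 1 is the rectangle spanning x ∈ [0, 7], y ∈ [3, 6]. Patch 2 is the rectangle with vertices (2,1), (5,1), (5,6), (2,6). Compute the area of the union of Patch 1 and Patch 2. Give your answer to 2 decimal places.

27.00

By inclusion–exclusion:
Individual areas: |Patch 1| = 21, |Patch 2| = 15.
|Patch 1∩Patch 2|: x∈[2,5], y∈[3,6] → 3·3 = 9.
|Patch 1 ∪ Patch 2| = 36 − 9 = 27.00.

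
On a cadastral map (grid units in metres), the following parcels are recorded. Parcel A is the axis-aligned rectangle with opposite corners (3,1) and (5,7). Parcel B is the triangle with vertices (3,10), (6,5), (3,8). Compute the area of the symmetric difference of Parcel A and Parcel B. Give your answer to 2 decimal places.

|Parcel A| = 12, |Parcel B| = 3, |Parcel A∩Parcel B| = 0.4667.
|Parcel A △ Parcel B| = |Parcel A| + |Parcel B| − 2·|Parcel A∩Parcel B| = 12 + 3 − 0.9333 = 14.07.

14.07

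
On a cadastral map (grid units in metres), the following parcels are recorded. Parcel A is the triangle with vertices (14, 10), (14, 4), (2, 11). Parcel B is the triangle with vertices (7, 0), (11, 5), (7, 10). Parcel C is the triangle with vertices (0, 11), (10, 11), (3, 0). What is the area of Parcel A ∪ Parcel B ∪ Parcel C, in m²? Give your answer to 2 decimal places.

96.41

By inclusion–exclusion:
Individual areas: |Parcel A| = 36, |Parcel B| = 20, |Parcel C| = 55.
|Parcel A∩Parcel B| = 2.7552.
|Parcel A∩Parcel C| = 11.0809.
|Parcel B∩Parcel C| = 2.4448.
|Parcel A∩Parcel B∩Parcel C| = 1.695.
|Parcel A ∪ Parcel B ∪ Parcel C| = 111 − 16.2809 + 1.695 = 96.41.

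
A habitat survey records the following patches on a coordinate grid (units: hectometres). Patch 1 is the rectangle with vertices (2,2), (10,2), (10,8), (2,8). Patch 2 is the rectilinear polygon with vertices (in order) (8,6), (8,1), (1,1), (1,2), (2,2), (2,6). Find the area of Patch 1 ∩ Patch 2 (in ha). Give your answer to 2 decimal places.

24.00

The intersection is the polygon with vertices (2,6), (8,6), (8,2), (2,2).
By the shoelace formula its area is 24.00.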